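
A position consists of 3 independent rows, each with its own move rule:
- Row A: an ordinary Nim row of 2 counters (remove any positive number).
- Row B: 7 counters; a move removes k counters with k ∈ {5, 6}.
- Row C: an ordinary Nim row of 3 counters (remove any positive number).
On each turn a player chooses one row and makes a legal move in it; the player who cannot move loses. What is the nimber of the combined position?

0

Row A is a plain Nim row of size 2, so its Grundy value is 2.
For row B, compute g(0), g(1), … with moves {5, 6}:
k:     0  1  2  3  4  5  6  7
g(k):  0  0  0  0  0  1  1  1
So g(7) = 1.
Row C is a plain Nim row of size 3, so its Grundy value is 3.
By the Sprague-Grundy theorem, the Grundy value of a sum of independent games is the XOR of the component values.
Combined value = 2 ⊕ 1 ⊕ 3 = 0.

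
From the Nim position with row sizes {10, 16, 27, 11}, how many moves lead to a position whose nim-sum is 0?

3

Nim-sum: 10 ^ 16 ^ 27 ^ 11 = 10.
The overall nim-sum is X = 10. A row of size p has a winning move iff p XOR X < p (reduce it to p XOR X).
  10: 10 XOR 10 = 0 < 10 — winning move (to 0).
  16: 16 XOR 10 = 26 ≥ 16 — no move.
  27: 27 XOR 10 = 17 < 27 — winning move (to 17).
  11: 11 XOR 10 = 1 < 11 — winning move (to 1).
That gives 3 winning moves.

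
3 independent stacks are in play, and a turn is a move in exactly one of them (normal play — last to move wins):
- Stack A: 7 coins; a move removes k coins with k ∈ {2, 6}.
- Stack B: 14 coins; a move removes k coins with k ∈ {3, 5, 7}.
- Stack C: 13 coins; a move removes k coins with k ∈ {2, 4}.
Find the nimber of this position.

Grundy values for stack A (subtraction set {2, 6}):
g(0) = mex{} = 0
g(1) = mex{} = 0
g(2) = mex{0} = 1
g(3) = mex{0} = 1
g(4) = mex{1} = 0
g(5) = mex{1} = 0
g(6) = mex{0} = 1
g(7) = mex{0} = 1
So g(7) = 1.
Build the Grundy sequence for stack B with g(k) = mex{g(k−s) : s ∈ {3, 5, 7}, s ≤ k}:
k:     0  1  2  3  4  5  6  7  8  9 10 11 12 13 14
g(k):  0  0  0  1  1  1  2  2  2  3  0  0  0  1  1
So g(14) = 1.
Grundy values for stack C (subtraction set {2, 4}):
k:     0  1  2  3  4  5  6  7  8  9 10 11 12 13
g(k):  0  0  1  1  2  2  0  0  1  1  2  2  0  0
So g(13) = 0.
By the Sprague-Grundy theorem, the Grundy value of a sum of independent games is the XOR of the component values.
Combined value = 1 ⊕ 1 ⊕ 0 = 0.

0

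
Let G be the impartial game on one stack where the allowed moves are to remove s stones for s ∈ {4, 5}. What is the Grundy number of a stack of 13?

Build the Grundy sequence with g(k) = mex{g(k−s) : s ∈ {4, 5}, s ≤ k}:
g(0) = mex{} = 0
g(1) = mex{} = 0
g(2) = mex{} = 0
g(3) = mex{} = 0
g(4) = mex{0} = 1
g(5) = mex{0} = 1
g(6) = mex{0} = 1
g(7) = mex{0} = 1
g(8) = mex{0,1} = 2
g(9) = mex{1} = 0
g(10) = mex{1} = 0
g(11) = mex{1} = 0
g(12) = mex{1,2} = 0
g(13) = mex{0,2} = 1
So g(13) = 1.

1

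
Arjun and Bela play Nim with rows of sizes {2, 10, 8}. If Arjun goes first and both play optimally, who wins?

Compute the nim-sum pairwise:
2 ⊕ 10 = 8
8 ⊕ 8 = 0
The nim-sum is 0, so this is a P-position: the player to move is in a losing position under optimal play; Arjun is about to move from it and so loses — Bela wins.

Bela wins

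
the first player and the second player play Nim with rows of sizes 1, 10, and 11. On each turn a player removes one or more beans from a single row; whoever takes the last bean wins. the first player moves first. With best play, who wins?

the second player wins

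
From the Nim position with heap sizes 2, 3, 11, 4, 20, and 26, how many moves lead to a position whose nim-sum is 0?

0

Compute the nim-sum pairwise:
2 ⊕ 3 = 1
1 ⊕ 11 = 10
10 ⊕ 4 = 14
14 ⊕ 20 = 26
26 ⊕ 26 = 0
The nim-sum is already 0, so every move leaves a nonzero nim-sum — there are no winning moves.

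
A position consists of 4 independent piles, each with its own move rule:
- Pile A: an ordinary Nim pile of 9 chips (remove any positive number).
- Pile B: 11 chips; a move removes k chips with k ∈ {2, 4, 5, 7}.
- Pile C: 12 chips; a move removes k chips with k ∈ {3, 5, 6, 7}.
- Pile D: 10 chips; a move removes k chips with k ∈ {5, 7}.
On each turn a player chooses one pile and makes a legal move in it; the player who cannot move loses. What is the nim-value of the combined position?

10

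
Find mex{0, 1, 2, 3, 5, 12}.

4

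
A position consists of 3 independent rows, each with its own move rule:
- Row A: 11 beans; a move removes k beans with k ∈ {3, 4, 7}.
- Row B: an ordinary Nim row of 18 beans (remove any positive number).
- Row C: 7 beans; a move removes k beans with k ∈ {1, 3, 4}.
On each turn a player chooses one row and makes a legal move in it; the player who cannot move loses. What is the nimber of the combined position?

18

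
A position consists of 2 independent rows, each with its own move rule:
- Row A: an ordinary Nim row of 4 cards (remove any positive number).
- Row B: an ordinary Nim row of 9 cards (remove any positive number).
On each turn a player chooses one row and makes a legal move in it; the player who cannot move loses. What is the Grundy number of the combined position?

13

Row A is a plain Nim row of size 4, so its Grundy value is 4.
Row B is a plain Nim row of size 9, so its Grundy value is 9.
By the Sprague-Grundy theorem, the Grundy value of a sum of independent games is the XOR of the component values.
Combined value = 4 XOR 9 = 13.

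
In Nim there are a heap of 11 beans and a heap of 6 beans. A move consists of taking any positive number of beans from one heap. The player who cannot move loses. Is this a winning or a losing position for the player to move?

Winning position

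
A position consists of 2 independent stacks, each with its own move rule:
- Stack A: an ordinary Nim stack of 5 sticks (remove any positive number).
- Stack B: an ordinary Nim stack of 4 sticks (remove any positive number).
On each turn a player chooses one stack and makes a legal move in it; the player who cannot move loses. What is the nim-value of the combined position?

1

Stack A is a plain Nim stack of size 5, so its Grundy value is 5.
Stack B is a plain Nim stack of size 4, so its Grundy value is 4.
By the Sprague-Grundy theorem, the Grundy value of a sum of independent games is the XOR of the component values.
Combined value = 5 XOR 4 = 1.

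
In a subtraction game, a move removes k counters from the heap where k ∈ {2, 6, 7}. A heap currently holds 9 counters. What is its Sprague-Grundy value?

0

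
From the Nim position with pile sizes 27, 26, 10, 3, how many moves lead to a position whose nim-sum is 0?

3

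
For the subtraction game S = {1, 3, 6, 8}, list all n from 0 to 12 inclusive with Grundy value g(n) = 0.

0, 2, 4, 9, 11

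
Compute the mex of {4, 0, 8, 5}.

0 is in the set but 1 is not, so the mex is 1.

1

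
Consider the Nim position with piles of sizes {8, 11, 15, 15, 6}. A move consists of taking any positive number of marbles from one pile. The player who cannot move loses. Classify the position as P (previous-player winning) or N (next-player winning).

N-position

Compute the nim-sum pairwise:
8 XOR 11 = 3
3 XOR 15 = 12
12 XOR 15 = 3
3 XOR 6 = 5
The nim-sum is 5 ≠ 0, so this is an N-position: the player to move can win.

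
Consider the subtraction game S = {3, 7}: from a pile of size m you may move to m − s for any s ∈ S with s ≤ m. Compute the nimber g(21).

Build the Grundy sequence with g(k) = mex{g(k−s) : s ∈ {3, 7}, s ≤ k}:
k:     0  1  2  3  4  5  6  7  8  9 10 11 12 13 14 15 16 17 18 19 20 21
g(k):  0  0  0  1  1  1  0  2  2  1  0  0  0  1  1  1  0  2  2  1  0  0
So g(21) = 0.

0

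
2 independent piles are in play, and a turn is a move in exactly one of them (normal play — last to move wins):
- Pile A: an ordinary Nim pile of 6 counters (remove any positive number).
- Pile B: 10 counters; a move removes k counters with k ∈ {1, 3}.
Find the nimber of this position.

6

Pile A is a plain Nim pile of size 6, so its Grundy value is 6.
Build the Grundy sequence for pile B with g(k) = mex{g(k−s) : s ∈ {1, 3}, s ≤ k}:
k:     0  1  2  3  4  5  6  7  8  9 10
g(k):  0  1  0  1  0  1  0  1  0  1  0
So g(10) = 0.
By the Sprague-Grundy theorem, the Grundy value of a sum of independent games is the XOR of the component values.
Combined value = 6 ⊕ 0 = 6.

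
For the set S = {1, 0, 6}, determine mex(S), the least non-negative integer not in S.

The values 0, 1 are all present; 2 is the first non-negative integer missing from the set.

2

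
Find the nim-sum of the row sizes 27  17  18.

Compute the nim-sum pairwise:
27 ^ 17 = 10
10 ^ 18 = 24

24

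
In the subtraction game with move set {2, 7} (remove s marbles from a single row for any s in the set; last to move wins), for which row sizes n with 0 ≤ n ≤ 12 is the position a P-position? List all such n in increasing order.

0, 1, 4, 5, 9, 10

Compute g(0), g(1), … for moves {2, 7}:
k:     0  1  2  3  4  5  6  7  8  9 10 11 12
g(k):  0  0  1  1  0  0  1  1  2  0  0  1  1
The P-positions (g = 0) in 0..12 are 0, 1, 4, 5, 9, 10.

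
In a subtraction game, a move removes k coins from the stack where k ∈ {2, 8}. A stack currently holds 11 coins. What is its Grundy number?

Compute g(0), g(1), … for moves {2, 8}:
g(0) = mex{} = 0
g(1) = mex{} = 0
g(2) = mex{0} = 1
g(3) = mex{0} = 1
g(4) = mex{1} = 0
g(5) = mex{1} = 0
g(6) = mex{0} = 1
g(7) = mex{0} = 1
g(8) = mex{0,1} = 2
g(9) = mex{0,1} = 2
g(10) = mex{1,2} = 0
g(11) = mex{1,2} = 0
So g(11) = 0.

0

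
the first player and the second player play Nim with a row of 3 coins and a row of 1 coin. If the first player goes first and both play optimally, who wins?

the first player wins

Bitwise XOR of the heap sizes:
  11  (3)
  01  (1)
  --
  10  (2)
The nim-sum is 2 ≠ 0, so this is an N-position: the player to move can win; the first player has a winning move.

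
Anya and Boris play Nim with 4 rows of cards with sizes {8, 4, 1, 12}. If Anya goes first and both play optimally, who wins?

Nim-sum: 8 ^ 4 ^ 1 ^ 12 = 1.
The nim-sum is 1 ≠ 0, so this is an N-position: the player to move can win; Anya has a winning move.

Anya wins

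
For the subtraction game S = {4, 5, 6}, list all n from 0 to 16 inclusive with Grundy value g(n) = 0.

0, 1, 2, 3, 10, 11, 12, 13

Grundy values for subtraction set {4, 5, 6}:
k:     0  1  2  3  4  5  6  7  8  9 10 11 12 13 14 15 16
g(k):  0  0  0  0  1  1  1  1  2  2  0  0  0  0  1  1  1
The P-positions (g = 0) in 0..16 are 0, 1, 2, 3, 10, 11, 12, 13.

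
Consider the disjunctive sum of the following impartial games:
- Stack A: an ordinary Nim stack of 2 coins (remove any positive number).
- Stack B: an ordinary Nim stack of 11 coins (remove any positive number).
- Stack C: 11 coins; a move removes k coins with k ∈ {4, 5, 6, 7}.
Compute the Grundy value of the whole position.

Stack A is a plain Nim stack of size 2, so its Grundy value is 2.
Stack B is a plain Nim stack of size 11, so its Grundy value is 11.
For stack C, compute g(0), g(1), … with moves {4, 5, 6, 7}:
k:     0  1  2  3  4  5  6  7  8  9 10 11
g(k):  0  0  0  0  1  1  1  1  2  2  2  0
So g(11) = 0.
The value of a disjunctive sum is the nim-sum of the parts.
Combined value = 2 ⊕ 11 ⊕ 0 = 9.

9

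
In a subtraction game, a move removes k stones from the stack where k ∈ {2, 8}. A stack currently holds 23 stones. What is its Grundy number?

Build the Grundy sequence with g(k) = mex{g(k−s) : s ∈ {2, 8}, s ≤ k}:
k:     0  1  2  3  4  5  6  7  8  9 10 11 12 13 14 15 16 17 18 19 20 21 22 23
g(k):  0  0  1  1  0  0  1  1  2  2  0  0  1  1  0  0  1  1  2  2  0  0  1  1
So g(23) = 1.

1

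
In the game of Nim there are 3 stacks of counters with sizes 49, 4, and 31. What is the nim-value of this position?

42

Nim-sum: 49 XOR 4 XOR 31 = 42.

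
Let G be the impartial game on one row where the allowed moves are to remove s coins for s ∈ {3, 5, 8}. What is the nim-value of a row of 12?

Grundy values for subtraction set {3, 5, 8}:
k:     0  1  2  3  4  5  6  7  8  9 10 11 12
g(k):  0  0  0  1  1  1  2  2  2  3  3  0  0
So g(12) = 0.

0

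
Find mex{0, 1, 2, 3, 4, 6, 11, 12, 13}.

5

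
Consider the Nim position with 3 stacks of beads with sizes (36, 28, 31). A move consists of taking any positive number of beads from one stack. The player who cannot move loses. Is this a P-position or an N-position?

Compute the nim-sum pairwise:
36 ^ 28 = 56
56 ^ 31 = 39
The nim-sum is 39 ≠ 0, so this is an N-position: the player to move can win.

N-position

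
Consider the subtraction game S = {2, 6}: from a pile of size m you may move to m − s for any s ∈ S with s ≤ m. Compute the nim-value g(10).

Compute g(0), g(1), … for moves {2, 6}:
g(0) = mex{} = 0
g(1) = mex{} = 0
g(2) = mex{0} = 1
g(3) = mex{0} = 1
g(4) = mex{1} = 0
g(5) = mex{1} = 0
g(6) = mex{0} = 1
g(7) = mex{0} = 1
g(8) = mex{1} = 0
g(9) = mex{1} = 0
g(10) = mex{0} = 1
So g(10) = 1.

1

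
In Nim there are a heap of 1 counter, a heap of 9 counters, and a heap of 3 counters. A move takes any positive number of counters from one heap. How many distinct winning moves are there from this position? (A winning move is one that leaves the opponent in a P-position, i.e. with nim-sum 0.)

1

Nim-sum: 1 XOR 9 XOR 3 = 11.
The overall nim-sum is X = 11. A heap of size p has a winning move iff p XOR X < p (reduce it to p XOR X).
  1: 1 XOR 11 = 10 ≥ 1 — no move.
  9: 9 XOR 11 = 2 < 9 — winning move (to 2).
  3: 3 XOR 11 = 8 ≥ 3 — no move.
That gives 1 winning move.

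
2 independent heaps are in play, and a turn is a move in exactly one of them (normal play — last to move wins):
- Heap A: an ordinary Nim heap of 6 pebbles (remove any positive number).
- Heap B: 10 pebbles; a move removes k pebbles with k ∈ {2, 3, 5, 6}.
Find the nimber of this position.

Heap A is a plain Nim heap of size 6, so its Grundy value is 6.
Build the Grundy sequence for heap B with g(k) = mex{g(k−s) : s ∈ {2, 3, 5, 6}, s ≤ k}:
g(0) = mex{} = 0
g(1) = mex{} = 0
g(2) = mex{0} = 1
g(3) = mex{0} = 1
g(4) = mex{0,1} = 2
g(5) = mex{0,1} = 2
g(6) = mex{0,1,2} = 3
g(7) = mex{0,1,2} = 3
g(8) = mex{1,2,3} = 0
g(9) = mex{1,2,3} = 0
g(10) = mex{0,2,3} = 1
So g(10) = 1.
The value of a disjunctive sum is the nim-sum of the parts.
Combined value = 6 XOR 1 = 7.

7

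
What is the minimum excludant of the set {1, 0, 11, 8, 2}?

The values 0, 1, 2 are all present; 3 is the first non-negative integer missing from the set.

3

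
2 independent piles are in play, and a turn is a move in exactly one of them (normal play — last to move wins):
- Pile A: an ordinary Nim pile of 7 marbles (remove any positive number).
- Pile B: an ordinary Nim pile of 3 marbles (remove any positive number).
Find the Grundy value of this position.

4

Pile A is a plain Nim pile of size 7, so its Grundy value is 7.
Pile B is a plain Nim pile of size 3, so its Grundy value is 3.
The value of a disjunctive sum is the nim-sum of the parts.
Combined value = 7 ⊕ 3 = 4.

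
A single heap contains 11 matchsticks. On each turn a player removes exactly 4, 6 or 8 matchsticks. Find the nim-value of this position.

Grundy values for subtraction set {4, 6, 8}:
k:     0  1  2  3  4  5  6  7  8  9 10 11
g(k):  0  0  0  0  1  1  1  1  2  2  2  2
So g(11) = 2.

2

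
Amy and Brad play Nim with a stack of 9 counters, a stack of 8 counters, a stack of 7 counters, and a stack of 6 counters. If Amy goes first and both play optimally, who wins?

Brad wins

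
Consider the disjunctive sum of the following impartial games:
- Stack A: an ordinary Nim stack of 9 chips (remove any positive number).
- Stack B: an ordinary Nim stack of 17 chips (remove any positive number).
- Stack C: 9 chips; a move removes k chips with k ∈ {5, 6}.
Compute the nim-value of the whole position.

Stack A is a plain Nim stack of size 9, so its Grundy value is 9.
Stack B is a plain Nim stack of size 17, so its Grundy value is 17.
For stack C, compute g(0), g(1), … with moves {5, 6}:
g(0) = mex{} = 0
g(1) = mex{} = 0
g(2) = mex{} = 0
g(3) = mex{} = 0
g(4) = mex{} = 0
g(5) = mex{0} = 1
g(6) = mex{0} = 1
g(7) = mex{0} = 1
g(8) = mex{0} = 1
g(9) = mex{0} = 1
So g(9) = 1.
By the Sprague-Grundy theorem, the Grundy value of a sum of independent games is the XOR of the component values.
Combined value = 9 XOR 17 XOR 1 = 25.

25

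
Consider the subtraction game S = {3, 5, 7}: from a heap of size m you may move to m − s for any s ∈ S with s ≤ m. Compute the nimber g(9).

3

Compute g(0), g(1), … for moves {3, 5, 7}:
k:     0  1  2  3  4  5  6  7  8  9
g(k):  0  0  0  1  1  1  2  2  2  3
So g(9) = 3.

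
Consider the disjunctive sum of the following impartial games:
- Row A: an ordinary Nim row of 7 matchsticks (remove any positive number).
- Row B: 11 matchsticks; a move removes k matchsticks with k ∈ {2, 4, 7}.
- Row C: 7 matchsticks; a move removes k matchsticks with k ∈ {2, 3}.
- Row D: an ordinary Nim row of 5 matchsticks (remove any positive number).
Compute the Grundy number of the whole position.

Row A is a plain Nim row of size 7, so its Grundy value is 7.
Build the Grundy sequence for row B with g(k) = mex{g(k−s) : s ∈ {2, 4, 7}, s ≤ k}:
g(0) = mex{} = 0
g(1) = mex{} = 0
g(2) = mex{0} = 1
g(3) = mex{0} = 1
g(4) = mex{0,1} = 2
g(5) = mex{0,1} = 2
g(6) = mex{1,2} = 0
g(7) = mex{0,1,2} = 3
g(8) = mex{0,2} = 1
g(9) = mex{1,2,3} = 0
g(10) = mex{0,1} = 2
g(11) = mex{0,2,3} = 1
So g(11) = 1.
Build the Grundy sequence for row C with g(k) = mex{g(k−s) : s ∈ {2, 3}, s ≤ k}:
k:     0  1  2  3  4  5  6  7
g(k):  0  0  1  1  2  0  0  1
So g(7) = 1.
Row D is a plain Nim row of size 5, so its Grundy value is 5.
By the Sprague-Grundy theorem, the Grundy value of a sum of independent games is the XOR of the component values.
Combined value = 7 ⊕ 1 ⊕ 1 ⊕ 5 = 2.

2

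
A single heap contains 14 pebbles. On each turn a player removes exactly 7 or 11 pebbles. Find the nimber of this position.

2

Grundy values for subtraction set {7, 11}:
g(0) = mex{} = 0
g(1) = mex{} = 0
g(2) = mex{} = 0
g(3) = mex{} = 0
g(4) = mex{} = 0
g(5) = mex{} = 0
g(6) = mex{} = 0
g(7) = mex{0} = 1
g(8) = mex{0} = 1
g(9) = mex{0} = 1
g(10) = mex{0} = 1
g(11) = mex{0} = 1
g(12) = mex{0} = 1
g(13) = mex{0} = 1
g(14) = mex{0,1} = 2
So g(14) = 2.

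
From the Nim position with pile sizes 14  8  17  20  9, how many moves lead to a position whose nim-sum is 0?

Bitwise XOR of the heap sizes:
  01110  (14)
  01000  (8)
  10001  (17)
  10100  (20)
  01001  (9)
  -----
  01010  (10)
The overall nim-sum is X = 10. A pile of size p has a winning move iff p XOR X < p (reduce it to p XOR X).
  14: 14 XOR 10 = 4 < 14 — winning move (to 4).
  8: 8 XOR 10 = 2 < 8 — winning move (to 2).
  17: 17 XOR 10 = 27 ≥ 17 — no move.
  20: 20 XOR 10 = 30 ≥ 20 — no move.
  9: 9 XOR 10 = 3 < 9 — winning move (to 3).
That gives 3 winning moves.

3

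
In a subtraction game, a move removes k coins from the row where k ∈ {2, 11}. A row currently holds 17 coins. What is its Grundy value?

0

Compute g(0), g(1), … for moves {2, 11}:
k:     0  1  2  3  4  5  6  7  8  9 10 11 12 13 14 15 16 17
g(k):  0  0  1  1  0  0  1  1  0  0  1  1  2  0  0  1  1  0
So g(17) = 0.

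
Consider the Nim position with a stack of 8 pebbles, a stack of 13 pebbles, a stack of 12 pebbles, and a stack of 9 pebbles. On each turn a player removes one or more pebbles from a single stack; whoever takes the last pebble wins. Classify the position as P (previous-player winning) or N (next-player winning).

Nim-sum: 8 ⊕ 13 ⊕ 12 ⊕ 9 = 0.
The nim-sum is 0, so this is a P-position: the player to move is in a losing position under optimal play.

P-position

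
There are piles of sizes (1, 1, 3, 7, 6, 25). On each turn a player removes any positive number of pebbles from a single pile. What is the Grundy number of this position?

27

Bitwise XOR of the heap sizes:
  00001  (1)
  00001  (1)
  00011  (3)
  00111  (7)
  00110  (6)
  11001  (25)
  -----
  11011  (27)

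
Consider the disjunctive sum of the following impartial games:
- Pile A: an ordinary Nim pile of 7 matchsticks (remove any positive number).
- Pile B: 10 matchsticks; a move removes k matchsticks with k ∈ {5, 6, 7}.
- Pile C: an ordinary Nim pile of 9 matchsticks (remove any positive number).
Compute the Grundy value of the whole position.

12

Pile A is a plain Nim pile of size 7, so its Grundy value is 7.
Grundy values for pile B (subtraction set {5, 6, 7}):
g(0) = mex{} = 0
g(1) = mex{} = 0
g(2) = mex{} = 0
g(3) = mex{} = 0
g(4) = mex{} = 0
g(5) = mex{0} = 1
g(6) = mex{0} = 1
g(7) = mex{0} = 1
g(8) = mex{0} = 1
g(9) = mex{0} = 1
g(10) = mex{0,1} = 2
So g(10) = 2.
Pile C is a plain Nim pile of size 9, so its Grundy value is 9.
By the Sprague-Grundy theorem, the Grundy value of a sum of independent games is the XOR of the component values.
Combined value = 7 ⊕ 2 ⊕ 9 = 12.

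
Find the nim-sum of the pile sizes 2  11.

9

Compute the nim-sum pairwise:
2 ^ 11 = 9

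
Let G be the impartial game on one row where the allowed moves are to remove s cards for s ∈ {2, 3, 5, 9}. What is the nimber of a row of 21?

Build the Grundy sequence with g(k) = mex{g(k−s) : s ∈ {2, 3, 5, 9}, s ≤ k}:
k:     0  1  2  3  4  5  6  7  8  9 10 11 12 13 14 15 16 17 18 19 20 21
g(k):  0  0  1  1  2  2  3  0  0  1  1  2  2  3  0  0  1  1  2  2  3  0
So g(21) = 0.

0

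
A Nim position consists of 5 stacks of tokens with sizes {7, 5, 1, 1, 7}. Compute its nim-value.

5

Nim-sum: 7 XOR 5 XOR 1 XOR 1 XOR 7 = 5.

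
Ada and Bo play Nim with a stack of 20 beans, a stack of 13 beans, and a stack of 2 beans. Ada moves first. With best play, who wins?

Compute the nim-sum pairwise:
20 XOR 13 = 25
25 XOR 2 = 27
The nim-sum is 27 ≠ 0, so this is an N-position: the player to move can win; Ada has a winning move.

Ada wins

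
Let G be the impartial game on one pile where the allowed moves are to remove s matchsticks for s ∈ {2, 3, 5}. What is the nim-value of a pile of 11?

2

Build the Grundy sequence with g(k) = mex{g(k−s) : s ∈ {2, 3, 5}, s ≤ k}:
g(0) = mex{} = 0
g(1) = mex{} = 0
g(2) = mex{0} = 1
g(3) = mex{0} = 1
g(4) = mex{0,1} = 2
g(5) = mex{0,1} = 2
g(6) = mex{0,1,2} = 3
g(7) = mex{1,2} = 0
g(8) = mex{1,2,3} = 0
g(9) = mex{0,2,3} = 1
g(10) = mex{0,2} = 1
g(11) = mex{0,1,3} = 2
So g(11) = 2.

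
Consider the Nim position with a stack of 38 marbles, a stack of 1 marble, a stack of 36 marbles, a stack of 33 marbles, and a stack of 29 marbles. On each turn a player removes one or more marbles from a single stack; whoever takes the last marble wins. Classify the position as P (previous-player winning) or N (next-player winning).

N-position

Compute the nim-sum pairwise:
38 ⊕ 1 = 39
39 ⊕ 36 = 3
3 ⊕ 33 = 34
34 ⊕ 29 = 63
The nim-sum is 63 ≠ 0, so this is an N-position: the player to move can win.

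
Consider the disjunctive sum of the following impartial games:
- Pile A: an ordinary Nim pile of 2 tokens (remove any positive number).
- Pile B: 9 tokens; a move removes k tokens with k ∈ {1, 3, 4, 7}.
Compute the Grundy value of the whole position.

3

Pile A is a plain Nim pile of size 2, so its Grundy value is 2.
Grundy values for pile B (subtraction set {1, 3, 4, 7}):
g(0) = mex{} = 0
g(1) = mex{0} = 1
g(2) = mex{1} = 0
g(3) = mex{0} = 1
g(4) = mex{0,1} = 2
g(5) = mex{0,1,2} = 3
g(6) = mex{0,1,3} = 2
g(7) = mex{0,1,2} = 3
g(8) = mex{1,2,3} = 0
g(9) = mex{0,2,3} = 1
So g(9) = 1.
The value of a disjunctive sum is the nim-sum of the parts.
Combined value = 2 ⊕ 1 = 3.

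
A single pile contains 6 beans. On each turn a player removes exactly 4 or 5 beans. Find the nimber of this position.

Build the Grundy sequence with g(k) = mex{g(k−s) : s ∈ {4, 5}, s ≤ k}:
k:     0  1  2  3  4  5  6
g(k):  0  0  0  0  1  1  1
So g(6) = 1.

1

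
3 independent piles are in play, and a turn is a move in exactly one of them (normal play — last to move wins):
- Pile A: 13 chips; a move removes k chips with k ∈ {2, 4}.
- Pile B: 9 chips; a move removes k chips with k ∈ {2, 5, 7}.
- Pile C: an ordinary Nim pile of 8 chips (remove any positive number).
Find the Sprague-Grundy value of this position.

10

Grundy values for pile A (subtraction set {2, 4}):
k:     0  1  2  3  4  5  6  7  8  9 10 11 12 13
g(k):  0  0  1  1  2  2  0  0  1  1  2  2  0  0
So g(13) = 0.
For pile B, compute g(0), g(1), … with moves {2, 5, 7}:
k:     0  1  2  3  4  5  6  7  8  9
g(k):  0  0  1  1  0  2  1  3  2  2
So g(9) = 2.
Pile C is a plain Nim pile of size 8, so its Grundy value is 8.
By the Sprague-Grundy theorem, the Grundy value of a sum of independent games is the XOR of the component values.
Combined value = 0 XOR 2 XOR 8 = 10.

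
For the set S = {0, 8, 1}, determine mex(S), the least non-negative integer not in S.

The values 0, 1 are all present; 2 is the first non-negative integer missing from the set.

2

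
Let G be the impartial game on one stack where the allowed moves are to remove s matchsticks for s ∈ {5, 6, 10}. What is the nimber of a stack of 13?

2

Grundy values for subtraction set {5, 6, 10}:
g(0) = mex{} = 0
g(1) = mex{} = 0
g(2) = mex{} = 0
g(3) = mex{} = 0
g(4) = mex{} = 0
g(5) = mex{0} = 1
g(6) = mex{0} = 1
g(7) = mex{0} = 1
g(8) = mex{0} = 1
g(9) = mex{0} = 1
g(10) = mex{0,1} = 2
g(11) = mex{0,1} = 2
g(12) = mex{0,1} = 2
g(13) = mex{0,1} = 2
So g(13) = 2.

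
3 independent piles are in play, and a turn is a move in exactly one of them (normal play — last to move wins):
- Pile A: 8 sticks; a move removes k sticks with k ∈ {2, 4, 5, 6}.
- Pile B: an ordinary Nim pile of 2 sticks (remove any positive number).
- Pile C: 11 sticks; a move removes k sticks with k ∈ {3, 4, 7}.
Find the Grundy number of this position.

Grundy values for pile A (subtraction set {2, 4, 5, 6}):
k:     0  1  2  3  4  5  6  7  8
g(k):  0  0  1  1  2  2  3  3  0
So g(8) = 0.
Pile B is a plain Nim pile of size 2, so its Grundy value is 2.
Build the Grundy sequence for pile C with g(k) = mex{g(k−s) : s ∈ {3, 4, 7}, s ≤ k}:
g(0) = mex{} = 0
g(1) = mex{} = 0
g(2) = mex{} = 0
g(3) = mex{0} = 1
g(4) = mex{0} = 1
g(5) = mex{0} = 1
g(6) = mex{0,1} = 2
g(7) = mex{0,1} = 2
g(8) = mex{0,1} = 2
g(9) = mex{0,1,2} = 3
g(10) = mex{1,2} = 0
g(11) = mex{1,2} = 0
So g(11) = 0.
By the Sprague-Grundy theorem, the Grundy value of a sum of independent games is the XOR of the component values.
Combined value = 0 ⊕ 2 ⊕ 0 = 2.

2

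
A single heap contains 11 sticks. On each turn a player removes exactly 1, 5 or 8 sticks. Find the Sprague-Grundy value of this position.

Grundy values for subtraction set {1, 5, 8}:
k:     0  1  2  3  4  5  6  7  8  9 10 11
g(k):  0  1  0  1  0  1  0  1  2  3  2  3
So g(11) = 3.

3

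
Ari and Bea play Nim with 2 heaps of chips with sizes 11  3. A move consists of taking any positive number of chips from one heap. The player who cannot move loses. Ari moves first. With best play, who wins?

Ari wins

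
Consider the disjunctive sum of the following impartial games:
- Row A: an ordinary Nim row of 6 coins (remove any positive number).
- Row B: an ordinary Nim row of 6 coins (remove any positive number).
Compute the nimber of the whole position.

Row A is a plain Nim row of size 6, so its Grundy value is 6.
Row B is a plain Nim row of size 6, so its Grundy value is 6.
The value of a disjunctive sum is the nim-sum of the parts.
Combined value = 6 XOR 6 = 0.

0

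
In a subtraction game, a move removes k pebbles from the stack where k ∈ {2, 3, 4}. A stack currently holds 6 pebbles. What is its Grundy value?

Build the Grundy sequence with g(k) = mex{g(k−s) : s ∈ {2, 3, 4}, s ≤ k}:
k:     0  1  2  3  4  5  6
g(k):  0  0  1  1  2  2  0
So g(6) = 0.

0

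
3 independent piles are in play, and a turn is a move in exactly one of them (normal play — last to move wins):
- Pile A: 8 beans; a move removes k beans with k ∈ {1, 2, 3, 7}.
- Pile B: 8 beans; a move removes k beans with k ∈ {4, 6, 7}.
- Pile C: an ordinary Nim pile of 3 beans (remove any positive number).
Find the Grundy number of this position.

1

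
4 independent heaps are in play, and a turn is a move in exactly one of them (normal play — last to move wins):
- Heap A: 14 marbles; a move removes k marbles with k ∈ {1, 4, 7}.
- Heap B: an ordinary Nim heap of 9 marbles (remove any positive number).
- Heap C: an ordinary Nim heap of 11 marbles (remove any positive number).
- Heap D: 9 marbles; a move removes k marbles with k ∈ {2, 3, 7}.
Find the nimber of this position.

1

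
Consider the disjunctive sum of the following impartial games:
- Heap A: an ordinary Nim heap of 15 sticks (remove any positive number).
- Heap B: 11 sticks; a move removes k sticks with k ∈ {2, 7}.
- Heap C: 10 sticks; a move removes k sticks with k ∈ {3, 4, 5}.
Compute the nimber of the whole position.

Heap A is a plain Nim heap of size 15, so its Grundy value is 15.
For heap B, compute g(0), g(1), … with moves {2, 7}:
g(0) = mex{} = 0
g(1) = mex{} = 0
g(2) = mex{0} = 1
g(3) = mex{0} = 1
g(4) = mex{1} = 0
g(5) = mex{1} = 0
g(6) = mex{0} = 1
g(7) = mex{0} = 1
g(8) = mex{0,1} = 2
g(9) = mex{1} = 0
g(10) = mex{1,2} = 0
g(11) = mex{0} = 1
So g(11) = 1.
For heap C, compute g(0), g(1), … with moves {3, 4, 5}:
g(0) = mex{} = 0
g(1) = mex{} = 0
g(2) = mex{} = 0
g(3) = mex{0} = 1
g(4) = mex{0} = 1
g(5) = mex{0} = 1
g(6) = mex{0,1} = 2
g(7) = mex{0,1} = 2
g(8) = mex{1} = 0
g(9) = mex{1,2} = 0
g(10) = mex{1,2} = 0
So g(10) = 0.
The value of a disjunctive sum is the nim-sum of the parts.
Combined value = 15 XOR 1 XOR 0 = 14.

14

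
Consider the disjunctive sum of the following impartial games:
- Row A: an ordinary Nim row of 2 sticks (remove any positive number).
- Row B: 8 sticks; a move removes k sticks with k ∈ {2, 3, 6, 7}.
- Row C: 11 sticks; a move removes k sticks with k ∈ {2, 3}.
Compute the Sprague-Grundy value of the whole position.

0

Row A is a plain Nim row of size 2, so its Grundy value is 2.
Build the Grundy sequence for row B with g(k) = mex{g(k−s) : s ∈ {2, 3, 6, 7}, s ≤ k}:
k:     0  1  2  3  4  5  6  7  8
g(k):  0  0  1  1  2  0  3  1  2
So g(8) = 2.
For row C, compute g(0), g(1), … with moves {2, 3}:
k:     0  1  2  3  4  5  6  7  8  9 10 11
g(k):  0  0  1  1  2  0  0  1  1  2  0  0
So g(11) = 0.
By the Sprague-Grundy theorem, the Grundy value of a sum of independent games is the XOR of the component values.
Combined value = 2 ⊕ 2 ⊕ 0 = 0.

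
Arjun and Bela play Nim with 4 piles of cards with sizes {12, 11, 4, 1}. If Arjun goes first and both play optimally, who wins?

Arjun wins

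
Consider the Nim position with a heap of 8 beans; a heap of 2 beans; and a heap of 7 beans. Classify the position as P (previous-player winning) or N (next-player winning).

Nim-sum: 8 XOR 2 XOR 7 = 13.
The nim-sum is 13 ≠ 0, so this is an N-position: the player to move can win.

N-position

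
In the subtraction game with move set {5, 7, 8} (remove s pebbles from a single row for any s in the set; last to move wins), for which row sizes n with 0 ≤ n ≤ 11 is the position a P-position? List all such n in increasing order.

0, 1, 2, 3, 4

Build the Grundy sequence with g(k) = mex{g(k−s) : s ∈ {5, 7, 8}, s ≤ k}:
k:     0  1  2  3  4  5  6  7  8  9 10 11
g(k):  0  0  0  0  0  1  1  1  1  1  2  2
The P-positions (g = 0) in 0..11 are 0, 1, 2, 3, 4.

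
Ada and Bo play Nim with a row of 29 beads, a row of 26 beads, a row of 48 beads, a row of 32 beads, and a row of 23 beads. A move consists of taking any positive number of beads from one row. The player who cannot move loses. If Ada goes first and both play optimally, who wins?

Bo wins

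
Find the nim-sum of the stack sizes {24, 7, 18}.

13

Compute the nim-sum pairwise:
24 ^ 7 = 31
31 ^ 18 = 13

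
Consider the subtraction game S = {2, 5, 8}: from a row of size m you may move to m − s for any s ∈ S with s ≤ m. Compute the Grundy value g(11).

0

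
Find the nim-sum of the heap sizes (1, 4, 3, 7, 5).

4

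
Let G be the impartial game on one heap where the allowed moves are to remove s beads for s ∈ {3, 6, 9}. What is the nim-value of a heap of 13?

0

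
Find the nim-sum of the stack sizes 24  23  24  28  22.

Bitwise XOR of the heap sizes:
  11000  (24)
  10111  (23)
  11000  (24)
  11100  (28)
  10110  (22)
  -----
  11101  (29)

29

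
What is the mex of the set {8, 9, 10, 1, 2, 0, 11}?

3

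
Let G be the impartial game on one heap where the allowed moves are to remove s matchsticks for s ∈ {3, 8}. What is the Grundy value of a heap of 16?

1

Grundy values for subtraction set {3, 8}:
k:     0  1  2  3  4  5  6  7  8  9 10 11 12 13 14 15 16
g(k):  0  0  0  1  1  1  0  0  2  1  1  0  0  0  1  1  1
So g(16) = 1.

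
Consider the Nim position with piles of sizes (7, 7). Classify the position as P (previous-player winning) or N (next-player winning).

P-position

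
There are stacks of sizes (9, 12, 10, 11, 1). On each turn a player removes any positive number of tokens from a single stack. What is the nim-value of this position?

Compute the nim-sum pairwise:
9 ⊕ 12 = 5
5 ⊕ 10 = 15
15 ⊕ 11 = 4
4 ⊕ 1 = 5

5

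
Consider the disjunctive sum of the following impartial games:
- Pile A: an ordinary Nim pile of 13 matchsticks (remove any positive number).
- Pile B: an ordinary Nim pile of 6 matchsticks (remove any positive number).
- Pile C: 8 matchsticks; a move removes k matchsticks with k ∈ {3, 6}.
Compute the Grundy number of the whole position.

Pile A is a plain Nim pile of size 13, so its Grundy value is 13.
Pile B is a plain Nim pile of size 6, so its Grundy value is 6.
Build the Grundy sequence for pile C with g(k) = mex{g(k−s) : s ∈ {3, 6}, s ≤ k}:
k:     0  1  2  3  4  5  6  7  8
g(k):  0  0  0  1  1  1  2  2  2
So g(8) = 2.
By the Sprague-Grundy theorem, the Grundy value of a sum of independent games is the XOR of the component values.
Combined value = 13 XOR 6 XOR 2 = 9.

9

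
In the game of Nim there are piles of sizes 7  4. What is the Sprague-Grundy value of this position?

3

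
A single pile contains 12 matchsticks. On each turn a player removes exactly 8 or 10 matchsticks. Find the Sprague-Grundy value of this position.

1

Grundy values for subtraction set {8, 10}:
k:     0  1  2  3  4  5  6  7  8  9 10 11 12
g(k):  0  0  0  0  0  0  0  0  1  1  1  1  1
So g(12) = 1.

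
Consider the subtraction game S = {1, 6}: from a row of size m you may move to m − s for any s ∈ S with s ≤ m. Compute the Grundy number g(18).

0

Grundy values for subtraction set {1, 6}:
k:     0  1  2  3  4  5  6  7  8  9 10 11 12 13 14 15 16 17 18
g(k):  0  1  0  1  0  1  2  0  1  0  1  0  1  2  0  1  0  1  0
So g(18) = 0.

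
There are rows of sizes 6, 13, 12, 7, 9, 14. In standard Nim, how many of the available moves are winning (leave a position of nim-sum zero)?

5

Nim-sum: 6 XOR 13 XOR 12 XOR 7 XOR 9 XOR 14 = 7.
The overall nim-sum is X = 7. A row of size p has a winning move iff p XOR X < p (reduce it to p XOR X).
  6: 6 XOR 7 = 1 < 6 — winning move (to 1).
  13: 13 XOR 7 = 10 < 13 — winning move (to 10).
  12: 12 XOR 7 = 11 < 12 — winning move (to 11).
  7: 7 XOR 7 = 0 < 7 — winning move (to 0).
  9: 9 XOR 7 = 14 ≥ 9 — no move.
  14: 14 XOR 7 = 9 < 14 — winning move (to 9).
That gives 5 winning moves.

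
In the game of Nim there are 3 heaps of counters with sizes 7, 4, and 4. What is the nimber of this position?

Compute the nim-sum pairwise:
7 XOR 4 = 3
3 XOR 4 = 7

7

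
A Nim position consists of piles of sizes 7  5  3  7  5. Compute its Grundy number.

3

In binary:
  111  (7)
  101  (5)
  011  (3)
  111  (7)
  101  (5)
  ---
  011  (3)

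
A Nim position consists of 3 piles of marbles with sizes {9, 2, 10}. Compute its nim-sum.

1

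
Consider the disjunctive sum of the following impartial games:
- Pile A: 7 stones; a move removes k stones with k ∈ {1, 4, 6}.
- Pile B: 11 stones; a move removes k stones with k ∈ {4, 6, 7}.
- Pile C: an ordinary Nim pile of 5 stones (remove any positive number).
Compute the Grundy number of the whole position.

5

Build the Grundy sequence for pile A with g(k) = mex{g(k−s) : s ∈ {1, 4, 6}, s ≤ k}:
k:     0  1  2  3  4  5  6  7
g(k):  0  1  0  1  2  0  1  0
So g(7) = 0.
For pile B, compute g(0), g(1), … with moves {4, 6, 7}:
k:     0  1  2  3  4  5  6  7  8  9 10 11
g(k):  0  0  0  0  1  1  1  1  2  2  2  0
So g(11) = 0.
Pile C is a plain Nim pile of size 5, so its Grundy value is 5.
By the Sprague-Grundy theorem, the Grundy value of a sum of independent games is the XOR of the component values.
Combined value = 0 ⊕ 0 ⊕ 5 = 5.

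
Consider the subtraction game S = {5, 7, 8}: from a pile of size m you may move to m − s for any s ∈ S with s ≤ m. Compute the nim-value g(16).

0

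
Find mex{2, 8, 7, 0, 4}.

1

0 is in the set but 1 is not, so the mex is 1.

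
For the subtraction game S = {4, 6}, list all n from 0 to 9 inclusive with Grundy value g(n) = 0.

0, 1, 2, 3

Compute g(0), g(1), … for moves {4, 6}:
k:     0  1  2  3  4  5  6  7  8  9
g(k):  0  0  0  0  1  1  1  1  2  2
The P-positions (g = 0) in 0..9 are 0, 1, 2, 3.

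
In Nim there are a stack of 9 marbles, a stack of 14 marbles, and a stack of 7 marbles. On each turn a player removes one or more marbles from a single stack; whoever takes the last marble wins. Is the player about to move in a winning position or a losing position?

Write each in binary and XOR column by column:
  1001  (9)
  1110  (14)
  0111  (7)
  ----
  0000  (0)
The nim-sum is 0, so this is a P-position: the player to move is in a losing position under optimal play.

Losing position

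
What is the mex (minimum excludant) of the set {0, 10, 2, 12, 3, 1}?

4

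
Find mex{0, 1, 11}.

The values 0, 1 are all present; 2 is the first non-negative integer missing from the set.

2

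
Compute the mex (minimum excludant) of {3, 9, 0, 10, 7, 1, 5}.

The values 0, 1 are all present; 2 is the first non-negative integer missing from the set.

2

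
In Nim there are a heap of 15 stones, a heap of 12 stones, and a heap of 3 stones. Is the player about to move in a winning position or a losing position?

In binary:
  1111  (15)
  1100  (12)
  0011  (3)
  ----
  0000  (0)
The nim-sum is 0, so this is a P-position: the player to move is in a losing position under optimal play.

Losing position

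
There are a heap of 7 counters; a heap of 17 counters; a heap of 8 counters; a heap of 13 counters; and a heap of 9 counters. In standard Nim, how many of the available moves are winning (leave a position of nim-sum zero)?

1

Write each in binary and XOR column by column:
  00111  (7)
  10001  (17)
  01000  (8)
  01101  (13)
  01001  (9)
  -----
  11010  (26)
The overall nim-sum is X = 26. A heap of size p has a winning move iff p XOR X < p (reduce it to p XOR X).
  7: 7 XOR 26 = 29 ≥ 7 — no move.
  17: 17 XOR 26 = 11 < 17 — winning move (to 11).
  8: 8 XOR 26 = 18 ≥ 8 — no move.
  13: 13 XOR 26 = 23 ≥ 13 — no move.
  9: 9 XOR 26 = 19 ≥ 9 — no move.
That gives 1 winning move.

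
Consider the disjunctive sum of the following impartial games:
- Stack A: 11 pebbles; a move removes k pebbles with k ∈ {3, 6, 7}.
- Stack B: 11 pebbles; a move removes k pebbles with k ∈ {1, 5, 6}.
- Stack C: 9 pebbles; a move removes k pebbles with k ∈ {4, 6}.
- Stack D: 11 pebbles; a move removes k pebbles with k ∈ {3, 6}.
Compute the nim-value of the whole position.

2

Build the Grundy sequence for stack A with g(k) = mex{g(k−s) : s ∈ {3, 6, 7}, s ≤ k}:
k:     0  1  2  3  4  5  6  7  8  9 10 11
g(k):  0  0  0  1  1  1  2  2  2  3  0  0
So g(11) = 0.
For stack B, compute g(0), g(1), … with moves {1, 5, 6}:
k:     0  1  2  3  4  5  6  7  8  9 10 11
g(k):  0  1  0  1  0  1  2  3  2  3  2  0
So g(11) = 0.
Grundy values for stack C (subtraction set {4, 6}):
k:     0  1  2  3  4  5  6  7  8  9
g(k):  0  0  0  0  1  1  1  1  2  2
So g(9) = 2.
For stack D, compute g(0), g(1), … with moves {3, 6}:
g(0) = mex{} = 0
g(1) = mex{} = 0
g(2) = mex{} = 0
g(3) = mex{0} = 1
g(4) = mex{0} = 1
g(5) = mex{0} = 1
g(6) = mex{0,1} = 2
g(7) = mex{0,1} = 2
g(8) = mex{0,1} = 2
g(9) = mex{1,2} = 0
g(10) = mex{1,2} = 0
g(11) = mex{1,2} = 0
So g(11) = 0.
By the Sprague-Grundy theorem, the Grundy value of a sum of independent games is the XOR of the component values.
Combined value = 0 ⊕ 0 ⊕ 2 ⊕ 0 = 2.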